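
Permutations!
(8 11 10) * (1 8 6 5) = (1 8 11 10 6 5) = [0, 8, 2, 3, 4, 1, 5, 7, 11, 9, 6, 10]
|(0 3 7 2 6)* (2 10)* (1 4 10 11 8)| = 10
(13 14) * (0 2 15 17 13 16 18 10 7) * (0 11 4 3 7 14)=[2, 1, 15, 7, 3, 5, 6, 11, 8, 9, 14, 4, 12, 0, 16, 17, 18, 13, 10]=(0 2 15 17 13)(3 7 11 4)(10 14 16 18)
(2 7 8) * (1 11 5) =(1 11 5)(2 7 8) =[0, 11, 7, 3, 4, 1, 6, 8, 2, 9, 10, 5]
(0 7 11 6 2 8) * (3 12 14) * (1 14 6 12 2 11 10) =(0 7 10 1 14 3 2 8)(6 11 12) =[7, 14, 8, 2, 4, 5, 11, 10, 0, 9, 1, 12, 6, 13, 3]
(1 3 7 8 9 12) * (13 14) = (1 3 7 8 9 12)(13 14) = [0, 3, 2, 7, 4, 5, 6, 8, 9, 12, 10, 11, 1, 14, 13]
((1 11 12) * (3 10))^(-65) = (1 11 12)(3 10)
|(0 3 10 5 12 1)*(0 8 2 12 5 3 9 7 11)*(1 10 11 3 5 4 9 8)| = |(0 8 2 12 10 5 4 9 7 3 11)| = 11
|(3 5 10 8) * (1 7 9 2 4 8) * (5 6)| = 10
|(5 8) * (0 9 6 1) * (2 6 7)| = 6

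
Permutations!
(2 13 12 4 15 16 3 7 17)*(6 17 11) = (2 13 12 4 15 16 3 7 11 6 17) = [0, 1, 13, 7, 15, 5, 17, 11, 8, 9, 10, 6, 4, 12, 14, 16, 3, 2]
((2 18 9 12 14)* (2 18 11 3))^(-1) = (2 3 11)(9 18 14 12)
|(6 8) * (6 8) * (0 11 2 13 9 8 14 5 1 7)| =|(0 11 2 13 9 8 14 5 1 7)| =10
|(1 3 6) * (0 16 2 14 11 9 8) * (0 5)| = 24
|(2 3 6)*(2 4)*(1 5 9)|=|(1 5 9)(2 3 6 4)|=12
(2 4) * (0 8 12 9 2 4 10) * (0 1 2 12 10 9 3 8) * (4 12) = [0, 2, 9, 8, 12, 5, 6, 7, 10, 4, 1, 11, 3] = (1 2 9 4 12 3 8 10)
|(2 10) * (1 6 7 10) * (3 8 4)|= 15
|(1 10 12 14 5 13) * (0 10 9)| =8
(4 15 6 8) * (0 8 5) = (0 8 4 15 6 5) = [8, 1, 2, 3, 15, 0, 5, 7, 4, 9, 10, 11, 12, 13, 14, 6]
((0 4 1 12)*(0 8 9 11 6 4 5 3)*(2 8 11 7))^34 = (0 5 3)(1 4 6 11 12)(2 9)(7 8)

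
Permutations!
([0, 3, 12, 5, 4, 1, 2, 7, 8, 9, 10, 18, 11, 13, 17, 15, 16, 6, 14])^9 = [0, 1, 11, 3, 4, 5, 12, 7, 8, 9, 10, 14, 18, 13, 6, 15, 16, 2, 17]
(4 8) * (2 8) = (2 8 4) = [0, 1, 8, 3, 2, 5, 6, 7, 4]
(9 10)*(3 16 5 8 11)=(3 16 5 8 11)(9 10)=[0, 1, 2, 16, 4, 8, 6, 7, 11, 10, 9, 3, 12, 13, 14, 15, 5]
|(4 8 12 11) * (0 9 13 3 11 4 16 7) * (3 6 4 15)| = 12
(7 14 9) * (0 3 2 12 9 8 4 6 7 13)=(0 3 2 12 9 13)(4 6 7 14 8)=[3, 1, 12, 2, 6, 5, 7, 14, 4, 13, 10, 11, 9, 0, 8]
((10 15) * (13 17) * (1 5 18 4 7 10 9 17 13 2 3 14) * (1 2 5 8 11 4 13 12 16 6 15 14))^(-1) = ((1 8 11 4 7 10 14 2 3)(5 18 13 12 16 6 15 9 17))^(-1) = (1 3 2 14 10 7 4 11 8)(5 17 9 15 6 16 12 13 18)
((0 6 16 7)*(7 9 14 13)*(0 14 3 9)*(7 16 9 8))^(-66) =(0 14 3)(6 13 8)(7 9 16)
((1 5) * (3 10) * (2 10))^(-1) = ((1 5)(2 10 3))^(-1) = (1 5)(2 3 10)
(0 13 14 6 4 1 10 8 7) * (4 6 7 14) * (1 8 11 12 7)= [13, 10, 2, 3, 8, 5, 6, 0, 14, 9, 11, 12, 7, 4, 1]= (0 13 4 8 14 1 10 11 12 7)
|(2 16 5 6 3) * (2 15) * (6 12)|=7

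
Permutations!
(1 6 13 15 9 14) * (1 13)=[0, 6, 2, 3, 4, 5, 1, 7, 8, 14, 10, 11, 12, 15, 13, 9]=(1 6)(9 14 13 15)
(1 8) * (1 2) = [0, 8, 1, 3, 4, 5, 6, 7, 2] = (1 8 2)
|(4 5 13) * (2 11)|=|(2 11)(4 5 13)|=6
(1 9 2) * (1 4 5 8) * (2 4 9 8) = (1 8)(2 9 4 5) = [0, 8, 9, 3, 5, 2, 6, 7, 1, 4]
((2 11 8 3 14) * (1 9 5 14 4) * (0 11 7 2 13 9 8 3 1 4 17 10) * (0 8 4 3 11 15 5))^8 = (0 5 13)(1 3 10)(4 17 8)(9 15 14)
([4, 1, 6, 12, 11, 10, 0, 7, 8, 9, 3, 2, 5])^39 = [6, 1, 11, 10, 0, 12, 2, 7, 8, 9, 5, 4, 3]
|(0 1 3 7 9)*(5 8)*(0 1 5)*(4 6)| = |(0 5 8)(1 3 7 9)(4 6)| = 12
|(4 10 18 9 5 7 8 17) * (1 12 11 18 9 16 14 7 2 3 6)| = 16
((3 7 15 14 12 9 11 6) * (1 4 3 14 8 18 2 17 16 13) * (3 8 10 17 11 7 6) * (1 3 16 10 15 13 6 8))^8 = (2 13 14)(3 12 11)(6 18 7)(8 9 16)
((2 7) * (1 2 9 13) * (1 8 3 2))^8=(2 9 8)(3 7 13)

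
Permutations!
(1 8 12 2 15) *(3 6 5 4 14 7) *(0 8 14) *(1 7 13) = (0 8 12 2 15 7 3 6 5 4)(1 14 13) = [8, 14, 15, 6, 0, 4, 5, 3, 12, 9, 10, 11, 2, 1, 13, 7]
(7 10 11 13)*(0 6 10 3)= (0 6 10 11 13 7 3)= [6, 1, 2, 0, 4, 5, 10, 3, 8, 9, 11, 13, 12, 7]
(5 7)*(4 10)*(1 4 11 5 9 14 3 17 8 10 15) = (1 4 15)(3 17 8 10 11 5 7 9 14) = [0, 4, 2, 17, 15, 7, 6, 9, 10, 14, 11, 5, 12, 13, 3, 1, 16, 8]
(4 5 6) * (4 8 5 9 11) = (4 9 11)(5 6 8) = [0, 1, 2, 3, 9, 6, 8, 7, 5, 11, 10, 4]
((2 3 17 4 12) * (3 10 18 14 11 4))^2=(2 18 11 12 10 14 4)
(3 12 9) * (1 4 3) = (1 4 3 12 9) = [0, 4, 2, 12, 3, 5, 6, 7, 8, 1, 10, 11, 9]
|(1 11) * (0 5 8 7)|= 4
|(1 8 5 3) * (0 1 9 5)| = 3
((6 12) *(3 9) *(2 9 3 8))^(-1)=(2 8 9)(6 12)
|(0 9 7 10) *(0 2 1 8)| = 7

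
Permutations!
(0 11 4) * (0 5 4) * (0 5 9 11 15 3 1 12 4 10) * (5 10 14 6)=(0 15 3 1 12 4 9 11 10)(5 14 6)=[15, 12, 2, 1, 9, 14, 5, 7, 8, 11, 0, 10, 4, 13, 6, 3]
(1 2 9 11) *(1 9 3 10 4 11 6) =(1 2 3 10 4 11 9 6) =[0, 2, 3, 10, 11, 5, 1, 7, 8, 6, 4, 9]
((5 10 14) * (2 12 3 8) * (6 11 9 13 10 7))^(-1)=(2 8 3 12)(5 14 10 13 9 11 6 7)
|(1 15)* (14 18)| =2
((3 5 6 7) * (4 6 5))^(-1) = ((3 4 6 7))^(-1) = (3 7 6 4)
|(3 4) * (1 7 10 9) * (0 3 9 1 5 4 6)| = |(0 3 6)(1 7 10)(4 9 5)| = 3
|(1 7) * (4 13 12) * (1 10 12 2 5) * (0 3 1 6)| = |(0 3 1 7 10 12 4 13 2 5 6)| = 11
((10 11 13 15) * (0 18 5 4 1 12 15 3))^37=(0 1 11 18 12 13 5 15 3 4 10)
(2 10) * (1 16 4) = (1 16 4)(2 10) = [0, 16, 10, 3, 1, 5, 6, 7, 8, 9, 2, 11, 12, 13, 14, 15, 4]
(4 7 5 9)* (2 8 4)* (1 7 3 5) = (1 7)(2 8 4 3 5 9) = [0, 7, 8, 5, 3, 9, 6, 1, 4, 2]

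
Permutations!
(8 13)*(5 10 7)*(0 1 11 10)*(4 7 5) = (0 1 11 10 5)(4 7)(8 13) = [1, 11, 2, 3, 7, 0, 6, 4, 13, 9, 5, 10, 12, 8]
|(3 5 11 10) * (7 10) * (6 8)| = 10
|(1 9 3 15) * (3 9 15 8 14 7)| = |(1 15)(3 8 14 7)| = 4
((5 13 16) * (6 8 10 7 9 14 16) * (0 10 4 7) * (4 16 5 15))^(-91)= ((0 10)(4 7 9 14 5 13 6 8 16 15))^(-91)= (0 10)(4 15 16 8 6 13 5 14 9 7)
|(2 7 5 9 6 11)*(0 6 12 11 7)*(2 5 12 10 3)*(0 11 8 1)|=|(0 6 7 12 8 1)(2 11 5 9 10 3)|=6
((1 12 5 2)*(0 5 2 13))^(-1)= (0 13 5)(1 2 12)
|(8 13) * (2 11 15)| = 6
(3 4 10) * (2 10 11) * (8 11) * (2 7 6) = (2 10 3 4 8 11 7 6) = [0, 1, 10, 4, 8, 5, 2, 6, 11, 9, 3, 7]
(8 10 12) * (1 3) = (1 3)(8 10 12) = [0, 3, 2, 1, 4, 5, 6, 7, 10, 9, 12, 11, 8]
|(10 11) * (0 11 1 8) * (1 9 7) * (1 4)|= 8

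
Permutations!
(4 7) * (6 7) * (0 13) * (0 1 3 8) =(0 13 1 3 8)(4 6 7) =[13, 3, 2, 8, 6, 5, 7, 4, 0, 9, 10, 11, 12, 1]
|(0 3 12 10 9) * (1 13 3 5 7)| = 9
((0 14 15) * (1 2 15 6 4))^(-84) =(15)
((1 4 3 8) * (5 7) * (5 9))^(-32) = ((1 4 3 8)(5 7 9))^(-32) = (5 7 9)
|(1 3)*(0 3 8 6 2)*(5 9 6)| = 8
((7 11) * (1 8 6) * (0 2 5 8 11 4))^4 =(0 6 4 8 7 5 11 2 1)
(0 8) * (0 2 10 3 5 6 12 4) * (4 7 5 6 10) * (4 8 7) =(0 7 5 10 3 6 12 4)(2 8) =[7, 1, 8, 6, 0, 10, 12, 5, 2, 9, 3, 11, 4]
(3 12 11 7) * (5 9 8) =(3 12 11 7)(5 9 8) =[0, 1, 2, 12, 4, 9, 6, 3, 5, 8, 10, 7, 11]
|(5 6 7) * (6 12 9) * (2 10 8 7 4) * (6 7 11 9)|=10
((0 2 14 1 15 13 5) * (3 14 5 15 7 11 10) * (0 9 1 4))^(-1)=(0 4 14 3 10 11 7 1 9 5 2)(13 15)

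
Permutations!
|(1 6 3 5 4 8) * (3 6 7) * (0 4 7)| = 12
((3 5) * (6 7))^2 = (7)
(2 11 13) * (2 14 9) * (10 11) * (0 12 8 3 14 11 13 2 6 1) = [12, 0, 10, 14, 4, 5, 1, 7, 3, 6, 13, 2, 8, 11, 9] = (0 12 8 3 14 9 6 1)(2 10 13 11)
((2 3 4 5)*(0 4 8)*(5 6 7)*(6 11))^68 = (0 5 4 2 11 3 6 8 7)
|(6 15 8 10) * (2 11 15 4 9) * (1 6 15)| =|(1 6 4 9 2 11)(8 10 15)| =6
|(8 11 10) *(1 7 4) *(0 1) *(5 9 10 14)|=|(0 1 7 4)(5 9 10 8 11 14)|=12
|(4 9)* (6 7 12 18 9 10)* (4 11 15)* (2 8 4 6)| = 28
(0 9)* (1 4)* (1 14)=(0 9)(1 4 14)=[9, 4, 2, 3, 14, 5, 6, 7, 8, 0, 10, 11, 12, 13, 1]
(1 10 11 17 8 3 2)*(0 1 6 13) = (0 1 10 11 17 8 3 2 6 13) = [1, 10, 6, 2, 4, 5, 13, 7, 3, 9, 11, 17, 12, 0, 14, 15, 16, 8]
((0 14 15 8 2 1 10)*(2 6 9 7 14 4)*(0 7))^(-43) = (0 4 2 1 10 7 14 15 8 6 9)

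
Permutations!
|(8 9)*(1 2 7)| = 6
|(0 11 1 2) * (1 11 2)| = 2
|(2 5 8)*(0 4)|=6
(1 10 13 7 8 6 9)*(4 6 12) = [0, 10, 2, 3, 6, 5, 9, 8, 12, 1, 13, 11, 4, 7] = (1 10 13 7 8 12 4 6 9)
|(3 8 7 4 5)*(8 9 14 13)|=8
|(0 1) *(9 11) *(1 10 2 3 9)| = |(0 10 2 3 9 11 1)| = 7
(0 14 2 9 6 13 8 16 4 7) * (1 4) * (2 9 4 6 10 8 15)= (0 14 9 10 8 16 1 6 13 15 2 4 7)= [14, 6, 4, 3, 7, 5, 13, 0, 16, 10, 8, 11, 12, 15, 9, 2, 1]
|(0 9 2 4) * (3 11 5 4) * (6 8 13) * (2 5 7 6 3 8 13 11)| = |(0 9 5 4)(2 8 11 7 6 13 3)| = 28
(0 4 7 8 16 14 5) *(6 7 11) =(0 4 11 6 7 8 16 14 5) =[4, 1, 2, 3, 11, 0, 7, 8, 16, 9, 10, 6, 12, 13, 5, 15, 14]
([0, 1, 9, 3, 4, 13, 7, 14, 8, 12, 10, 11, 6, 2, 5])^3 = (2 6 5 9 7 13 12 14)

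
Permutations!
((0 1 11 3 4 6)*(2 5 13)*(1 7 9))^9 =(13)(0 7 9 1 11 3 4 6)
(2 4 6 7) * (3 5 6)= (2 4 3 5 6 7)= [0, 1, 4, 5, 3, 6, 7, 2]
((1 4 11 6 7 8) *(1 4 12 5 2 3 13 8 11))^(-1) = (1 4 8 13 3 2 5 12)(6 11 7)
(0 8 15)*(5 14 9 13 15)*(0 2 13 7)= [8, 1, 13, 3, 4, 14, 6, 0, 5, 7, 10, 11, 12, 15, 9, 2]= (0 8 5 14 9 7)(2 13 15)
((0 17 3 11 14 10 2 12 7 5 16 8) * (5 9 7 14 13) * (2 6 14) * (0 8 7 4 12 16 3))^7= ((0 17)(2 16 7 9 4 12)(3 11 13 5)(6 14 10))^7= (0 17)(2 16 7 9 4 12)(3 5 13 11)(6 14 10)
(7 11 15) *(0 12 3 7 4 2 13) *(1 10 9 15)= [12, 10, 13, 7, 2, 5, 6, 11, 8, 15, 9, 1, 3, 0, 14, 4]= (0 12 3 7 11 1 10 9 15 4 2 13)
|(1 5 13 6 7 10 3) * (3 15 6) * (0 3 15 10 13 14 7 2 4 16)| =12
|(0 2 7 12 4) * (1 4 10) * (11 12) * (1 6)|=|(0 2 7 11 12 10 6 1 4)|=9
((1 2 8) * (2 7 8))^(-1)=((1 7 8))^(-1)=(1 8 7)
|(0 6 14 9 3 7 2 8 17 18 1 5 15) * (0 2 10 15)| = 14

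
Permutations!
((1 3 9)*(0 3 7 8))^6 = (9)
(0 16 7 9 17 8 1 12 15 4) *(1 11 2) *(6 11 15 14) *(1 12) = [16, 1, 12, 3, 0, 5, 11, 9, 15, 17, 10, 2, 14, 13, 6, 4, 7, 8] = (0 16 7 9 17 8 15 4)(2 12 14 6 11)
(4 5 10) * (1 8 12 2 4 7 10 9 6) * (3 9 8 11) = (1 11 3 9 6)(2 4 5 8 12)(7 10) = [0, 11, 4, 9, 5, 8, 1, 10, 12, 6, 7, 3, 2]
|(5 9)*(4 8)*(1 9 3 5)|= |(1 9)(3 5)(4 8)|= 2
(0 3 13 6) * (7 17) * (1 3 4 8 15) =[4, 3, 2, 13, 8, 5, 0, 17, 15, 9, 10, 11, 12, 6, 14, 1, 16, 7] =(0 4 8 15 1 3 13 6)(7 17)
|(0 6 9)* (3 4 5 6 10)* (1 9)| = |(0 10 3 4 5 6 1 9)| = 8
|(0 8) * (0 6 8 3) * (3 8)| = 4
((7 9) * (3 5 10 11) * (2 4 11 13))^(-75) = (2 11 5 13 4 3 10)(7 9)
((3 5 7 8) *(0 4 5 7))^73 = (0 4 5)(3 7 8) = ((0 4 5)(3 7 8))^73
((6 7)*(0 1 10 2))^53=(0 1 10 2)(6 7)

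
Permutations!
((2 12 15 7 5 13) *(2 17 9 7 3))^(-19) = ((2 12 15 3)(5 13 17 9 7))^(-19) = (2 12 15 3)(5 13 17 9 7)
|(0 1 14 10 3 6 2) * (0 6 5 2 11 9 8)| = 11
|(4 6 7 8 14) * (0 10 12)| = |(0 10 12)(4 6 7 8 14)| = 15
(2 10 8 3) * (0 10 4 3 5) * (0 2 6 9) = (0 10 8 5 2 4 3 6 9) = [10, 1, 4, 6, 3, 2, 9, 7, 5, 0, 8]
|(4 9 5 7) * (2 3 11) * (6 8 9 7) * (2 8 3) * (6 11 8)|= 6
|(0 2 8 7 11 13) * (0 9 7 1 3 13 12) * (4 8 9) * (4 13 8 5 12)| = |(13)(0 2 9 7 11 4 5 12)(1 3 8)| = 24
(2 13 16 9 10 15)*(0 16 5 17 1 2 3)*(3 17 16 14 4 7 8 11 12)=(0 14 4 7 8 11 12 3)(1 2 13 5 16 9 10 15 17)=[14, 2, 13, 0, 7, 16, 6, 8, 11, 10, 15, 12, 3, 5, 4, 17, 9, 1]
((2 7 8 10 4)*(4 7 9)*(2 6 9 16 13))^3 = ((2 16 13)(4 6 9)(7 8 10))^3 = (16)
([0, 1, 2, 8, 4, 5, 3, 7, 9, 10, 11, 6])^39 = [0, 1, 2, 10, 4, 5, 9, 7, 11, 6, 3, 8]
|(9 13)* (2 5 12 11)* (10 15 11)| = 6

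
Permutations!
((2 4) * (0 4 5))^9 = (0 4 2 5)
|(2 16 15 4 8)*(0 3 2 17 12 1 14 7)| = |(0 3 2 16 15 4 8 17 12 1 14 7)| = 12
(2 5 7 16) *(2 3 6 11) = (2 5 7 16 3 6 11) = [0, 1, 5, 6, 4, 7, 11, 16, 8, 9, 10, 2, 12, 13, 14, 15, 3]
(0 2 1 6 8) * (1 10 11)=(0 2 10 11 1 6 8)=[2, 6, 10, 3, 4, 5, 8, 7, 0, 9, 11, 1]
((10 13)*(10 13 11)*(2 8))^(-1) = ((13)(2 8)(10 11))^(-1) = (13)(2 8)(10 11)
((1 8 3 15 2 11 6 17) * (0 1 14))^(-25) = (0 2)(1 11)(3 17)(6 8)(14 15)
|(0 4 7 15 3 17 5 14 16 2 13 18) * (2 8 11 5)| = 45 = |(0 4 7 15 3 17 2 13 18)(5 14 16 8 11)|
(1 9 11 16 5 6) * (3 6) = (1 9 11 16 5 3 6) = [0, 9, 2, 6, 4, 3, 1, 7, 8, 11, 10, 16, 12, 13, 14, 15, 5]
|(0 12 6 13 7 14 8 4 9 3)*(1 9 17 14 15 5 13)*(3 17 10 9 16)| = |(0 12 6 1 16 3)(4 10 9 17 14 8)(5 13 7 15)| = 12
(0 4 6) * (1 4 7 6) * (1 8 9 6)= [7, 4, 2, 3, 8, 5, 0, 1, 9, 6]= (0 7 1 4 8 9 6)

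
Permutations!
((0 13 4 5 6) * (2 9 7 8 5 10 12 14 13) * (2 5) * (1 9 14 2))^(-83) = (0 5 6)(1 9 7 8)(2 14 13 4 10 12)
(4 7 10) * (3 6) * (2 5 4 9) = (2 5 4 7 10 9)(3 6) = [0, 1, 5, 6, 7, 4, 3, 10, 8, 2, 9]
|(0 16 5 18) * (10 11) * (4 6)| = 4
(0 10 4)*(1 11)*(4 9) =(0 10 9 4)(1 11) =[10, 11, 2, 3, 0, 5, 6, 7, 8, 4, 9, 1]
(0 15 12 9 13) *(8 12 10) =[15, 1, 2, 3, 4, 5, 6, 7, 12, 13, 8, 11, 9, 0, 14, 10] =(0 15 10 8 12 9 13)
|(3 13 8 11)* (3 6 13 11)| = 5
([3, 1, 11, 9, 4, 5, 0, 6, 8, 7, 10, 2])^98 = (11)(0 7 3 6 9)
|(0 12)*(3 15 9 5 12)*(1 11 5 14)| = |(0 3 15 9 14 1 11 5 12)| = 9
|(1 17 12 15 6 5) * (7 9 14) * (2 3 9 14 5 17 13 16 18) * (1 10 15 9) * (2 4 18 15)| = 12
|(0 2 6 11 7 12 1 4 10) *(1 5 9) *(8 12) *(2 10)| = 10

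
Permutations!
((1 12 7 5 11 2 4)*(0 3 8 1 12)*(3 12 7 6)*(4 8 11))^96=((0 12 6 3 11 2 8 1)(4 7 5))^96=(12)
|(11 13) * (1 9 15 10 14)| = |(1 9 15 10 14)(11 13)| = 10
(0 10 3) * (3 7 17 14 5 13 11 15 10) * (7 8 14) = (0 3)(5 13 11 15 10 8 14)(7 17) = [3, 1, 2, 0, 4, 13, 6, 17, 14, 9, 8, 15, 12, 11, 5, 10, 16, 7]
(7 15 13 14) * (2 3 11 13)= (2 3 11 13 14 7 15)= [0, 1, 3, 11, 4, 5, 6, 15, 8, 9, 10, 13, 12, 14, 7, 2]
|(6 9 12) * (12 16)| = 4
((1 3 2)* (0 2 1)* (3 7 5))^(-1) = (0 2)(1 3 5 7)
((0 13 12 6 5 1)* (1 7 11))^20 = (0 5)(1 6)(7 13)(11 12)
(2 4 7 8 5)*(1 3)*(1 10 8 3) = [0, 1, 4, 10, 7, 2, 6, 3, 5, 9, 8] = (2 4 7 3 10 8 5)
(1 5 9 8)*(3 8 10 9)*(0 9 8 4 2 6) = [9, 5, 6, 4, 2, 3, 0, 7, 1, 10, 8] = (0 9 10 8 1 5 3 4 2 6)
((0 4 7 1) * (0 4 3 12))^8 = (0 12 3)(1 7 4) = ((0 3 12)(1 4 7))^8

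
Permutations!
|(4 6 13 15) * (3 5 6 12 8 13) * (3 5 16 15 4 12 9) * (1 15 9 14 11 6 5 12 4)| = 9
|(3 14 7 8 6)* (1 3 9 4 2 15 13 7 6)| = 11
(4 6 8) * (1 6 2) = (1 6 8 4 2) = [0, 6, 1, 3, 2, 5, 8, 7, 4]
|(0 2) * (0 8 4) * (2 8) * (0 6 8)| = |(4 6 8)| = 3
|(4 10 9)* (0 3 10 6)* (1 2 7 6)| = 9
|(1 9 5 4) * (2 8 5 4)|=3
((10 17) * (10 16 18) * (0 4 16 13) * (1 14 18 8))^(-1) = (0 13 17 10 18 14 1 8 16 4)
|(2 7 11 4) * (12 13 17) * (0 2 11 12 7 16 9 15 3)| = 12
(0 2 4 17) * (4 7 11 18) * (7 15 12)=(0 2 15 12 7 11 18 4 17)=[2, 1, 15, 3, 17, 5, 6, 11, 8, 9, 10, 18, 7, 13, 14, 12, 16, 0, 4]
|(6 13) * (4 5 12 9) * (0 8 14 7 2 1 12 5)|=|(0 8 14 7 2 1 12 9 4)(6 13)|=18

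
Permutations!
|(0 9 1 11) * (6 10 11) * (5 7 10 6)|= 7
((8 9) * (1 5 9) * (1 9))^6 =(9)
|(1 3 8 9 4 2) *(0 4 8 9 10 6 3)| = |(0 4 2 1)(3 9 8 10 6)| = 20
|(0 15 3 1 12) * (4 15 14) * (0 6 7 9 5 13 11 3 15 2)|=|(15)(0 14 4 2)(1 12 6 7 9 5 13 11 3)|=36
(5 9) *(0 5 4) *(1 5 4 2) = (0 4)(1 5 9 2) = [4, 5, 1, 3, 0, 9, 6, 7, 8, 2]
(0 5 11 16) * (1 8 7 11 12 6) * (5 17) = (0 17 5 12 6 1 8 7 11 16) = [17, 8, 2, 3, 4, 12, 1, 11, 7, 9, 10, 16, 6, 13, 14, 15, 0, 5]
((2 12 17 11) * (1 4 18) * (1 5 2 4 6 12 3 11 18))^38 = (1 11 2 18 12)(3 5 17 6 4)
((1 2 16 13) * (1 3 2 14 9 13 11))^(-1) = (1 11 16 2 3 13 9 14)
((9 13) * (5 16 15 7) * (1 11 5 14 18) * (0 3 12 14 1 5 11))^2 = ((0 3 12 14 18 5 16 15 7 1)(9 13))^2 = (0 12 18 16 7)(1 3 14 5 15)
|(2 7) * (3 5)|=2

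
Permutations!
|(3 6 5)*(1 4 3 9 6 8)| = |(1 4 3 8)(5 9 6)| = 12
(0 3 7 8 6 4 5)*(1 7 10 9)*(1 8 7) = (0 3 10 9 8 6 4 5) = [3, 1, 2, 10, 5, 0, 4, 7, 6, 8, 9]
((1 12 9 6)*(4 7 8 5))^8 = ((1 12 9 6)(4 7 8 5))^8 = (12)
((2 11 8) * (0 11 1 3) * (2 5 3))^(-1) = (0 3 5 8 11)(1 2)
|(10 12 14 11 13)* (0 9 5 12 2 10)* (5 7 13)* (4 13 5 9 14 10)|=11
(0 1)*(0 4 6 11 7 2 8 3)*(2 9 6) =(0 1 4 2 8 3)(6 11 7 9) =[1, 4, 8, 0, 2, 5, 11, 9, 3, 6, 10, 7]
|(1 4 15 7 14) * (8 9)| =10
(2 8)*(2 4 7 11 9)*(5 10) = (2 8 4 7 11 9)(5 10) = [0, 1, 8, 3, 7, 10, 6, 11, 4, 2, 5, 9]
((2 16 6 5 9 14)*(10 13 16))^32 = ((2 10 13 16 6 5 9 14))^32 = (16)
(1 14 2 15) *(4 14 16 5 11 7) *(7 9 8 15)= (1 16 5 11 9 8 15)(2 7 4 14)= [0, 16, 7, 3, 14, 11, 6, 4, 15, 8, 10, 9, 12, 13, 2, 1, 5]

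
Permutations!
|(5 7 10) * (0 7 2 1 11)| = |(0 7 10 5 2 1 11)| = 7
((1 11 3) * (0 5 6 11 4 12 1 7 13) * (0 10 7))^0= (13)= ((0 5 6 11 3)(1 4 12)(7 13 10))^0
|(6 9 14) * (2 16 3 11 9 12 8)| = 9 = |(2 16 3 11 9 14 6 12 8)|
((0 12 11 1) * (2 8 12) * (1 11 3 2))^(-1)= (0 1)(2 3 12 8)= ((0 1)(2 8 12 3))^(-1)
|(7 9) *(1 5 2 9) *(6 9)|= 6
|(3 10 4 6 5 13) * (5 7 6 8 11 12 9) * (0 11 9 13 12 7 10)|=12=|(0 11 7 6 10 4 8 9 5 12 13 3)|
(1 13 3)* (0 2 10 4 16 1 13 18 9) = (0 2 10 4 16 1 18 9)(3 13) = [2, 18, 10, 13, 16, 5, 6, 7, 8, 0, 4, 11, 12, 3, 14, 15, 1, 17, 9]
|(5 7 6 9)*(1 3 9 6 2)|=6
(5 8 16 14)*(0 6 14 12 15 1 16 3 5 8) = (0 6 14 8 3 5)(1 16 12 15) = [6, 16, 2, 5, 4, 0, 14, 7, 3, 9, 10, 11, 15, 13, 8, 1, 12]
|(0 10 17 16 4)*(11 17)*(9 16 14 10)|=4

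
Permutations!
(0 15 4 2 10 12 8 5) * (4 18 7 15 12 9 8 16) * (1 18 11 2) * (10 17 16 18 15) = (0 12 18 7 10 9 8 5)(1 15 11 2 17 16 4) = [12, 15, 17, 3, 1, 0, 6, 10, 5, 8, 9, 2, 18, 13, 14, 11, 4, 16, 7]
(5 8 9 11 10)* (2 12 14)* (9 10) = [0, 1, 12, 3, 4, 8, 6, 7, 10, 11, 5, 9, 14, 13, 2] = (2 12 14)(5 8 10)(9 11)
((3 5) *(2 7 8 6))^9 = (2 7 8 6)(3 5)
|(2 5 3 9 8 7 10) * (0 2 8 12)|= 6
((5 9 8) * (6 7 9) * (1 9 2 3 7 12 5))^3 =(12)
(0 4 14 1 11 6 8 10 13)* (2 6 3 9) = (0 4 14 1 11 3 9 2 6 8 10 13) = [4, 11, 6, 9, 14, 5, 8, 7, 10, 2, 13, 3, 12, 0, 1]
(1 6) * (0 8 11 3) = (0 8 11 3)(1 6) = [8, 6, 2, 0, 4, 5, 1, 7, 11, 9, 10, 3]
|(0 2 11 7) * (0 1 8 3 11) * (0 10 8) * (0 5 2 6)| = |(0 6)(1 5 2 10 8 3 11 7)| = 8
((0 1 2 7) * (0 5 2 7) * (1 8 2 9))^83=((0 8 2)(1 7 5 9))^83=(0 2 8)(1 9 5 7)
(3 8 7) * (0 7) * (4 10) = [7, 1, 2, 8, 10, 5, 6, 3, 0, 9, 4] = (0 7 3 8)(4 10)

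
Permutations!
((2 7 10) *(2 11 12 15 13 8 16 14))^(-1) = (2 14 16 8 13 15 12 11 10 7)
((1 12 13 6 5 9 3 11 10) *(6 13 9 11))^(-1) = (13)(1 10 11 5 6 3 9 12)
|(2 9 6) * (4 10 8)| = 3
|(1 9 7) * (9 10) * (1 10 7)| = 4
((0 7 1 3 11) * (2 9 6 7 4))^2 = (0 2 6 1 11 4 9 7 3)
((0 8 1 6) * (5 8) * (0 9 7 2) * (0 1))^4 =((0 5 8)(1 6 9 7 2))^4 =(0 5 8)(1 2 7 9 6)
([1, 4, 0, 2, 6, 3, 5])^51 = [4, 6, 1, 0, 5, 2, 3]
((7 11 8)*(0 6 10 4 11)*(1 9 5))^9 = ((0 6 10 4 11 8 7)(1 9 5))^9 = (0 10 11 7 6 4 8)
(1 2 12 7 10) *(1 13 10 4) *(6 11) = (1 2 12 7 4)(6 11)(10 13) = [0, 2, 12, 3, 1, 5, 11, 4, 8, 9, 13, 6, 7, 10]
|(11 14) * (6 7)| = |(6 7)(11 14)| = 2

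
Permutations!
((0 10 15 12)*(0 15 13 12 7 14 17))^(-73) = (0 17 14 7 15 12 13 10)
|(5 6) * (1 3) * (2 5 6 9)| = |(1 3)(2 5 9)| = 6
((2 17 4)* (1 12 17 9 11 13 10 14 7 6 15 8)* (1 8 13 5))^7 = ((1 12 17 4 2 9 11 5)(6 15 13 10 14 7))^7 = (1 5 11 9 2 4 17 12)(6 15 13 10 14 7)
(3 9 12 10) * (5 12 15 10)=(3 9 15 10)(5 12)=[0, 1, 2, 9, 4, 12, 6, 7, 8, 15, 3, 11, 5, 13, 14, 10]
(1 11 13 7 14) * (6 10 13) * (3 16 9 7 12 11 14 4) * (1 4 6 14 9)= [0, 9, 2, 16, 3, 5, 10, 6, 8, 7, 13, 14, 11, 12, 4, 15, 1]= (1 9 7 6 10 13 12 11 14 4 3 16)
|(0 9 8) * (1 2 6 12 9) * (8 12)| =10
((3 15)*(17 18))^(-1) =(3 15)(17 18)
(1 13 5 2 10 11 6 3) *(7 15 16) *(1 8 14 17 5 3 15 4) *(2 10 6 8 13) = (1 2 6 15 16 7 4)(3 13)(5 10 11 8 14 17) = [0, 2, 6, 13, 1, 10, 15, 4, 14, 9, 11, 8, 12, 3, 17, 16, 7, 5]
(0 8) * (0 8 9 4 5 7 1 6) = [9, 6, 2, 3, 5, 7, 0, 1, 8, 4] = (0 9 4 5 7 1 6)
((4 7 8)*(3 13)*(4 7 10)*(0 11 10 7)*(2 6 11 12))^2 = (13)(0 2 11 4 8 12 6 10 7) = ((0 12 2 6 11 10 4 7 8)(3 13))^2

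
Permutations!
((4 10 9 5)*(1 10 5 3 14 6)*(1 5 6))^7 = (1 9 14 10 3)(4 6 5)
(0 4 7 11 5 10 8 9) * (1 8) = [4, 8, 2, 3, 7, 10, 6, 11, 9, 0, 1, 5] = (0 4 7 11 5 10 1 8 9)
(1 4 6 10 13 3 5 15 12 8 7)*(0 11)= [11, 4, 2, 5, 6, 15, 10, 1, 7, 9, 13, 0, 8, 3, 14, 12]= (0 11)(1 4 6 10 13 3 5 15 12 8 7)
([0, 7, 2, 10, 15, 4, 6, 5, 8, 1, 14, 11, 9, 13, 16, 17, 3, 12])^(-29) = (1 4 12 7 15 9 5 17)(3 16 14 10)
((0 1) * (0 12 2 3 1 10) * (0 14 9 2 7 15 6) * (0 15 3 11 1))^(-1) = ((0 10 14 9 2 11 1 12 7 3)(6 15))^(-1) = (0 3 7 12 1 11 2 9 14 10)(6 15)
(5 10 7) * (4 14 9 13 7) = (4 14 9 13 7 5 10) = [0, 1, 2, 3, 14, 10, 6, 5, 8, 13, 4, 11, 12, 7, 9]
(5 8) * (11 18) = (5 8)(11 18) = [0, 1, 2, 3, 4, 8, 6, 7, 5, 9, 10, 18, 12, 13, 14, 15, 16, 17, 11]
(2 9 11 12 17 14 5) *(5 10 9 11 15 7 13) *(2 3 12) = (2 11)(3 12 17 14 10 9 15 7 13 5) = [0, 1, 11, 12, 4, 3, 6, 13, 8, 15, 9, 2, 17, 5, 10, 7, 16, 14]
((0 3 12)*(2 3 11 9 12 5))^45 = ((0 11 9 12)(2 3 5))^45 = (0 11 9 12)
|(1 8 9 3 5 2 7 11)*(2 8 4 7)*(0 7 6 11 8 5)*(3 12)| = 12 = |(0 7 8 9 12 3)(1 4 6 11)|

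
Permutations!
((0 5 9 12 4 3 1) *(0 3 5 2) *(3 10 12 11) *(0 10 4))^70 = ((0 2 10 12)(1 4 5 9 11 3))^70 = (0 10)(1 11 5)(2 12)(3 9 4)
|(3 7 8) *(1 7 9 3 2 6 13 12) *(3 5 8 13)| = |(1 7 13 12)(2 6 3 9 5 8)| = 12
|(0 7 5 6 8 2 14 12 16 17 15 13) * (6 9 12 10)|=45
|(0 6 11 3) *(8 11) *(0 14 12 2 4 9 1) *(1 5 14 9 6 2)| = 12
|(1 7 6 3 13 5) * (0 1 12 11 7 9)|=21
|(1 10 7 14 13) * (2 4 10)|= 7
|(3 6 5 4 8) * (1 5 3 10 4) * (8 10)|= |(1 5)(3 6)(4 10)|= 2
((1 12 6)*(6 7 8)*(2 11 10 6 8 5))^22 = ((1 12 7 5 2 11 10 6))^22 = (1 10 2 7)(5 12 6 11)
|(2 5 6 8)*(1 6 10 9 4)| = |(1 6 8 2 5 10 9 4)| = 8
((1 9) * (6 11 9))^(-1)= ((1 6 11 9))^(-1)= (1 9 11 6)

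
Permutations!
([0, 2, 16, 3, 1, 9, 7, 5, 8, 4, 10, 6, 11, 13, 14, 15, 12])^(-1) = [0, 4, 1, 3, 9, 7, 11, 6, 8, 5, 10, 12, 16, 13, 14, 15, 2]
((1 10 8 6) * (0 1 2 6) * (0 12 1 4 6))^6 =(0 6)(1 8)(2 4)(10 12)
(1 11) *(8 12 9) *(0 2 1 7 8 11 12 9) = (0 2 1 12)(7 8 9 11) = [2, 12, 1, 3, 4, 5, 6, 8, 9, 11, 10, 7, 0]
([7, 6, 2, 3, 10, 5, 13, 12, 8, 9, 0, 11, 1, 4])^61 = [13, 0, 2, 3, 1, 5, 7, 4, 8, 9, 6, 11, 10, 12]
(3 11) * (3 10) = (3 11 10) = [0, 1, 2, 11, 4, 5, 6, 7, 8, 9, 3, 10]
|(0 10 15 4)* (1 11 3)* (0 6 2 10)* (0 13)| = |(0 13)(1 11 3)(2 10 15 4 6)| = 30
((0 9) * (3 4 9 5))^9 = ((0 5 3 4 9))^9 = (0 9 4 3 5)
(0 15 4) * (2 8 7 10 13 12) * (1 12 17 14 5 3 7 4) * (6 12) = (0 15 1 6 12 2 8 4)(3 7 10 13 17 14 5) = [15, 6, 8, 7, 0, 3, 12, 10, 4, 9, 13, 11, 2, 17, 5, 1, 16, 14]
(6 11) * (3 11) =(3 11 6) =[0, 1, 2, 11, 4, 5, 3, 7, 8, 9, 10, 6]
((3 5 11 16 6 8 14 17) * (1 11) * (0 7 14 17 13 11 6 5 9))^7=(0 1 7 6 14 8 13 17 11 3 16 9 5)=((0 7 14 13 11 16 5 1 6 8 17 3 9))^7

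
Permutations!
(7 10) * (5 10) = [0, 1, 2, 3, 4, 10, 6, 5, 8, 9, 7] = (5 10 7)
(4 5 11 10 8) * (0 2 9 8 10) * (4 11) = (0 2 9 8 11)(4 5) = [2, 1, 9, 3, 5, 4, 6, 7, 11, 8, 10, 0]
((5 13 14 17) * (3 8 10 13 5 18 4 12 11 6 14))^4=(4 14 12 17 11 18 6)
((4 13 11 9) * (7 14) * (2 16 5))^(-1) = ((2 16 5)(4 13 11 9)(7 14))^(-1) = (2 5 16)(4 9 11 13)(7 14)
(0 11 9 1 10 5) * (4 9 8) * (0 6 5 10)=(0 11 8 4 9 1)(5 6)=[11, 0, 2, 3, 9, 6, 5, 7, 4, 1, 10, 8]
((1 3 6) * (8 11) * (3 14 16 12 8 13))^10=(1 14 16 12 8 11 13 3 6)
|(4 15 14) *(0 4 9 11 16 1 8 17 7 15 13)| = 9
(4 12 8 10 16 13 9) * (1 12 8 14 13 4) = [0, 12, 2, 3, 8, 5, 6, 7, 10, 1, 16, 11, 14, 9, 13, 15, 4] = (1 12 14 13 9)(4 8 10 16)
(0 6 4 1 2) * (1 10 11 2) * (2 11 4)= (11)(0 6 2)(4 10)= [6, 1, 0, 3, 10, 5, 2, 7, 8, 9, 4, 11]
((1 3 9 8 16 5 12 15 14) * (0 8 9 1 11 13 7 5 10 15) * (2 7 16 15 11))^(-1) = ((0 8 15 14 2 7 5 12)(1 3)(10 11 13 16))^(-1) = (0 12 5 7 2 14 15 8)(1 3)(10 16 13 11)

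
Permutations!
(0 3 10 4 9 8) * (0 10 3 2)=(0 2)(4 9 8 10)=[2, 1, 0, 3, 9, 5, 6, 7, 10, 8, 4]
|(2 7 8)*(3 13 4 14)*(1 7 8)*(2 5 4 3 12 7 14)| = 4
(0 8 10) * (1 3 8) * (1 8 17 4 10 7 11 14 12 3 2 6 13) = (0 8 7 11 14 12 3 17 4 10)(1 2 6 13) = [8, 2, 6, 17, 10, 5, 13, 11, 7, 9, 0, 14, 3, 1, 12, 15, 16, 4]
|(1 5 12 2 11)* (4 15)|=10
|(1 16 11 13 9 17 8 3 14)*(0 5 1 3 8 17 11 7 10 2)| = |(17)(0 5 1 16 7 10 2)(3 14)(9 11 13)| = 42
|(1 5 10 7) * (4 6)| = 4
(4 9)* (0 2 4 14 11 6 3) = (0 2 4 9 14 11 6 3) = [2, 1, 4, 0, 9, 5, 3, 7, 8, 14, 10, 6, 12, 13, 11]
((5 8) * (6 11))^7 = (5 8)(6 11)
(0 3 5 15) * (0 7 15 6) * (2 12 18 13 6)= (0 3 5 2 12 18 13 6)(7 15)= [3, 1, 12, 5, 4, 2, 0, 15, 8, 9, 10, 11, 18, 6, 14, 7, 16, 17, 13]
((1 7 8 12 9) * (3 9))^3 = (1 12)(3 7)(8 9)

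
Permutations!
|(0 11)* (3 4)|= 2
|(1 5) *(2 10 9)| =|(1 5)(2 10 9)| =6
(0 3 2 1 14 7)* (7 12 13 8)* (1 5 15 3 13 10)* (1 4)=(0 13 8 7)(1 14 12 10 4)(2 5 15 3)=[13, 14, 5, 2, 1, 15, 6, 0, 7, 9, 4, 11, 10, 8, 12, 3]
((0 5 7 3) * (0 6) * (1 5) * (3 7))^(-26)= ((7)(0 1 5 3 6))^(-26)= (7)(0 6 3 5 1)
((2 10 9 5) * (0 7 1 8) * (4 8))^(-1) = ((0 7 1 4 8)(2 10 9 5))^(-1) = (0 8 4 1 7)(2 5 9 10)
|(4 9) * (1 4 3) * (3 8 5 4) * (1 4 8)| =|(1 3 4 9)(5 8)| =4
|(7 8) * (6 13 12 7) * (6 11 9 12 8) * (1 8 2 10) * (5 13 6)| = |(1 8 11 9 12 7 5 13 2 10)| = 10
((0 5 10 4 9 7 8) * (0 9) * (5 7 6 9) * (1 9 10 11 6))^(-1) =((0 7 8 5 11 6 10 4)(1 9))^(-1) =(0 4 10 6 11 5 8 7)(1 9)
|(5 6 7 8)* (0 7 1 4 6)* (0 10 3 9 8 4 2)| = |(0 7 4 6 1 2)(3 9 8 5 10)| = 30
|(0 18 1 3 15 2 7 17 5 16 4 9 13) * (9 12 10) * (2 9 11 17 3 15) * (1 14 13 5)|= |(0 18 14 13)(1 15 9 5 16 4 12 10 11 17)(2 7 3)|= 60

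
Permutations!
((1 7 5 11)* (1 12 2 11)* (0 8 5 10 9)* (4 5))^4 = (0 1)(2 11 12)(4 10)(5 9)(7 8) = ((0 8 4 5 1 7 10 9)(2 11 12))^4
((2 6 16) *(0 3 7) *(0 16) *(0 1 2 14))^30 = ((0 3 7 16 14)(1 2 6))^30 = (16)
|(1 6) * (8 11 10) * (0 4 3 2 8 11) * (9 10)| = 30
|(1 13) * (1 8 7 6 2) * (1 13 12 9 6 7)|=|(1 12 9 6 2 13 8)|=7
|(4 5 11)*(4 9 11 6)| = |(4 5 6)(9 11)| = 6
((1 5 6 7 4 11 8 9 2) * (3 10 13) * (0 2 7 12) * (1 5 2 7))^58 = ((0 7 4 11 8 9 1 2 5 6 12)(3 10 13))^58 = (0 11 1 6 7 8 2 12 4 9 5)(3 10 13)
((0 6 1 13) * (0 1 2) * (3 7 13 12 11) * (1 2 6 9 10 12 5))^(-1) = (0 2 13 7 3 11 12 10 9)(1 5)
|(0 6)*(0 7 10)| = 4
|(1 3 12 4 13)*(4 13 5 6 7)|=|(1 3 12 13)(4 5 6 7)|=4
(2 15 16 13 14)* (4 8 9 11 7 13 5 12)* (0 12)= (0 12 4 8 9 11 7 13 14 2 15 16 5)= [12, 1, 15, 3, 8, 0, 6, 13, 9, 11, 10, 7, 4, 14, 2, 16, 5]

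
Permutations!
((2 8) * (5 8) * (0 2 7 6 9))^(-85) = (0 9 6 7 8 5 2)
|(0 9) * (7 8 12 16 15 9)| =7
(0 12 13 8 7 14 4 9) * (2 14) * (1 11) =[12, 11, 14, 3, 9, 5, 6, 2, 7, 0, 10, 1, 13, 8, 4] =(0 12 13 8 7 2 14 4 9)(1 11)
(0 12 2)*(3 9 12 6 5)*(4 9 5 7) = [6, 1, 0, 5, 9, 3, 7, 4, 8, 12, 10, 11, 2] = (0 6 7 4 9 12 2)(3 5)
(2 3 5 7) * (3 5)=[0, 1, 5, 3, 4, 7, 6, 2]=(2 5 7)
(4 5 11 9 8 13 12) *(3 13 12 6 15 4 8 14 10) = [0, 1, 2, 13, 5, 11, 15, 7, 12, 14, 3, 9, 8, 6, 10, 4] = (3 13 6 15 4 5 11 9 14 10)(8 12)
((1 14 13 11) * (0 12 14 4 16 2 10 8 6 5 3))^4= ((0 12 14 13 11 1 4 16 2 10 8 6 5 3))^4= (0 11 2 5 14 4 8)(1 10 3 13 16 6 12)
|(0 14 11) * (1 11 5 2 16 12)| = 8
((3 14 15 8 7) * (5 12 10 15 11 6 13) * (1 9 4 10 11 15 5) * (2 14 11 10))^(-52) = (1 3 14)(2 13 7)(4 6 8)(5 10 12)(9 11 15)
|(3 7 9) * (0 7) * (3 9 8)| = |(9)(0 7 8 3)| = 4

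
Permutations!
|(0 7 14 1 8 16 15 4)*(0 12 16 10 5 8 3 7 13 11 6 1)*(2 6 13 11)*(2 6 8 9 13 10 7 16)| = 17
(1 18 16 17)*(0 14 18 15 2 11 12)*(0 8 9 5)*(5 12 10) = (0 14 18 16 17 1 15 2 11 10 5)(8 9 12) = [14, 15, 11, 3, 4, 0, 6, 7, 9, 12, 5, 10, 8, 13, 18, 2, 17, 1, 16]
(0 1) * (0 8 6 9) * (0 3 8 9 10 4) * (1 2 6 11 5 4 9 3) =(0 2 6 10 9 1 3 8 11 5 4) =[2, 3, 6, 8, 0, 4, 10, 7, 11, 1, 9, 5]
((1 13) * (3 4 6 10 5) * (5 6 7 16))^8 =((1 13)(3 4 7 16 5)(6 10))^8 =(3 16 4 5 7)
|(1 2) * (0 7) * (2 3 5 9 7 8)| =|(0 8 2 1 3 5 9 7)| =8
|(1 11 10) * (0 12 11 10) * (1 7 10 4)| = |(0 12 11)(1 4)(7 10)| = 6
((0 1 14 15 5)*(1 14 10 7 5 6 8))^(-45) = ((0 14 15 6 8 1 10 7 5))^(-45) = (15)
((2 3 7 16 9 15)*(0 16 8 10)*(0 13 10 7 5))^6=((0 16 9 15 2 3 5)(7 8)(10 13))^6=(0 5 3 2 15 9 16)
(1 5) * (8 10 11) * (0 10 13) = (0 10 11 8 13)(1 5) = [10, 5, 2, 3, 4, 1, 6, 7, 13, 9, 11, 8, 12, 0]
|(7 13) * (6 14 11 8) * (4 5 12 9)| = 4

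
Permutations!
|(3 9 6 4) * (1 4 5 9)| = |(1 4 3)(5 9 6)| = 3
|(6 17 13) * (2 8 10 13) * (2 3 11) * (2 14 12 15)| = 11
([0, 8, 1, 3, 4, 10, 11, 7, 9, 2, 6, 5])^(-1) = [0, 2, 9, 3, 4, 11, 10, 7, 1, 8, 5, 6]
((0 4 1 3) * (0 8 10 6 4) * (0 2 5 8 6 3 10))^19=((0 2 5 8)(1 10 3 6 4))^19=(0 8 5 2)(1 4 6 3 10)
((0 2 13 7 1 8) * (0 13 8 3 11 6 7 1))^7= (0 6 3 13 2 7 11 1 8)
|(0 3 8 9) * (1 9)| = 5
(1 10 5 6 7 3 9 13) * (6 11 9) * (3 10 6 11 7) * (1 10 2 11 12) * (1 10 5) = [0, 6, 11, 12, 4, 7, 3, 2, 8, 13, 1, 9, 10, 5] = (1 6 3 12 10)(2 11 9 13 5 7)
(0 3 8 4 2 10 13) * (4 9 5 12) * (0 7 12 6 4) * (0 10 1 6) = (0 3 8 9 5)(1 6 4 2)(7 12 10 13) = [3, 6, 1, 8, 2, 0, 4, 12, 9, 5, 13, 11, 10, 7]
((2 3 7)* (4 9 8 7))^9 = (2 9)(3 8)(4 7)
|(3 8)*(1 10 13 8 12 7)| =|(1 10 13 8 3 12 7)| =7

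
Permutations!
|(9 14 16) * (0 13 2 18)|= 12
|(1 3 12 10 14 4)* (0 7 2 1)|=|(0 7 2 1 3 12 10 14 4)|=9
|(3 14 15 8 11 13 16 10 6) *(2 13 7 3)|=|(2 13 16 10 6)(3 14 15 8 11 7)|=30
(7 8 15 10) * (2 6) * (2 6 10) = (2 10 7 8 15) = [0, 1, 10, 3, 4, 5, 6, 8, 15, 9, 7, 11, 12, 13, 14, 2]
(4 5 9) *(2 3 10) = (2 3 10)(4 5 9) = [0, 1, 3, 10, 5, 9, 6, 7, 8, 4, 2]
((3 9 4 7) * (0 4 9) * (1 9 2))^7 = (0 3 7 4)(1 9 2)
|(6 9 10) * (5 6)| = |(5 6 9 10)| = 4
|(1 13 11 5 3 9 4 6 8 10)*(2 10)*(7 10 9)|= 35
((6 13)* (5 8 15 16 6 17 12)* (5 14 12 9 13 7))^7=((5 8 15 16 6 7)(9 13 17)(12 14))^7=(5 8 15 16 6 7)(9 13 17)(12 14)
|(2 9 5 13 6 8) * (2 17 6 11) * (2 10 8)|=|(2 9 5 13 11 10 8 17 6)|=9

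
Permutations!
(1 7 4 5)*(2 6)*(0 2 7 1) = [2, 1, 6, 3, 5, 0, 7, 4] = (0 2 6 7 4 5)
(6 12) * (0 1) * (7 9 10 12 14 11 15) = (0 1)(6 14 11 15 7 9 10 12) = [1, 0, 2, 3, 4, 5, 14, 9, 8, 10, 12, 15, 6, 13, 11, 7]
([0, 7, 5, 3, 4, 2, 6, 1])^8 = [0, 1, 2, 3, 4, 5, 6, 7]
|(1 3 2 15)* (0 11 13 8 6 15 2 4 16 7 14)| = 12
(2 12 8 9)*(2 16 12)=(8 9 16 12)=[0, 1, 2, 3, 4, 5, 6, 7, 9, 16, 10, 11, 8, 13, 14, 15, 12]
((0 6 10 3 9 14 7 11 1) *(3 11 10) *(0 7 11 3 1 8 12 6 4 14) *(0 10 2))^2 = ((0 4 14 11 8 12 6 1 7 2)(3 9 10))^2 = (0 14 8 6 7)(1 2 4 11 12)(3 10 9)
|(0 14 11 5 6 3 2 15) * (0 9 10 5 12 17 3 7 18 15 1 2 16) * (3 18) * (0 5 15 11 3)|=84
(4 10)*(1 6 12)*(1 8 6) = [0, 1, 2, 3, 10, 5, 12, 7, 6, 9, 4, 11, 8] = (4 10)(6 12 8)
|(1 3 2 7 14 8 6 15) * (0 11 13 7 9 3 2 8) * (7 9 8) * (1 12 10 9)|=14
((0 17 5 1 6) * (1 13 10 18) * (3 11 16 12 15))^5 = ((0 17 5 13 10 18 1 6)(3 11 16 12 15))^5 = (0 18 5 6 10 17 1 13)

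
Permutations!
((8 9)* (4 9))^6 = (9)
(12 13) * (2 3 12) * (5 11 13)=(2 3 12 5 11 13)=[0, 1, 3, 12, 4, 11, 6, 7, 8, 9, 10, 13, 5, 2]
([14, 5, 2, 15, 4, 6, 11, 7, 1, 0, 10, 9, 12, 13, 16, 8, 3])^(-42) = (0 16 15 1 6 9 14 3 8 5 11)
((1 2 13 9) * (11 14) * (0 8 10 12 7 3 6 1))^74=(14)(0 2 3 10 9 1 7 8 13 6 12)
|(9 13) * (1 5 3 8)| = 4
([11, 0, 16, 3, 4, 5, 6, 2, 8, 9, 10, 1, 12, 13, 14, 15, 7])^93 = [0, 1, 2, 3, 4, 5, 6, 7, 8, 9, 10, 11, 12, 13, 14, 15, 16]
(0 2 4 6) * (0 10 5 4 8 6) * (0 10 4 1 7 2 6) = (0 6 4 10 5 1 7 2 8) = [6, 7, 8, 3, 10, 1, 4, 2, 0, 9, 5]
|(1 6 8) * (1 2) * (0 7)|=4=|(0 7)(1 6 8 2)|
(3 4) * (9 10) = (3 4)(9 10) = [0, 1, 2, 4, 3, 5, 6, 7, 8, 10, 9]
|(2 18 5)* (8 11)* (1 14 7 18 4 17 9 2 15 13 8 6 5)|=12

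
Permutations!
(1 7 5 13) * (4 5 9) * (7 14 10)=[0, 14, 2, 3, 5, 13, 6, 9, 8, 4, 7, 11, 12, 1, 10]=(1 14 10 7 9 4 5 13)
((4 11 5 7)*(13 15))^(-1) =((4 11 5 7)(13 15))^(-1) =(4 7 5 11)(13 15)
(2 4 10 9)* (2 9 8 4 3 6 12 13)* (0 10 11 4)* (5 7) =[10, 1, 3, 6, 11, 7, 12, 5, 0, 9, 8, 4, 13, 2] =(0 10 8)(2 3 6 12 13)(4 11)(5 7)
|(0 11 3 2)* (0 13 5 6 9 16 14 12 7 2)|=|(0 11 3)(2 13 5 6 9 16 14 12 7)|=9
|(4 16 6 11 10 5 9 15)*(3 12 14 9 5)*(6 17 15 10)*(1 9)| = 12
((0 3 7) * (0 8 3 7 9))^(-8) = ((0 7 8 3 9))^(-8) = (0 8 9 7 3)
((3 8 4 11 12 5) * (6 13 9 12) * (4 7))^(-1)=((3 8 7 4 11 6 13 9 12 5))^(-1)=(3 5 12 9 13 6 11 4 7 8)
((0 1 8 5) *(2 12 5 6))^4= ((0 1 8 6 2 12 5))^4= (0 2 1 12 8 5 6)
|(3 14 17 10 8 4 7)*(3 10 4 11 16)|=|(3 14 17 4 7 10 8 11 16)|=9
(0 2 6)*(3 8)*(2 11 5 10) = (0 11 5 10 2 6)(3 8) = [11, 1, 6, 8, 4, 10, 0, 7, 3, 9, 2, 5]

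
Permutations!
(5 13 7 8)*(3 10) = [0, 1, 2, 10, 4, 13, 6, 8, 5, 9, 3, 11, 12, 7] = (3 10)(5 13 7 8)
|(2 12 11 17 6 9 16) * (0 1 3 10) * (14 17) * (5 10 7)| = |(0 1 3 7 5 10)(2 12 11 14 17 6 9 16)| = 24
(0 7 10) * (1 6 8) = [7, 6, 2, 3, 4, 5, 8, 10, 1, 9, 0] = (0 7 10)(1 6 8)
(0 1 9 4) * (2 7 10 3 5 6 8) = (0 1 9 4)(2 7 10 3 5 6 8) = [1, 9, 7, 5, 0, 6, 8, 10, 2, 4, 3]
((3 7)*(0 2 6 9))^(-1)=((0 2 6 9)(3 7))^(-1)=(0 9 6 2)(3 7)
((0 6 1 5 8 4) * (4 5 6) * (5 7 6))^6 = (1 5 8 7 6)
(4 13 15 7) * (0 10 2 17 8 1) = (0 10 2 17 8 1)(4 13 15 7) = [10, 0, 17, 3, 13, 5, 6, 4, 1, 9, 2, 11, 12, 15, 14, 7, 16, 8]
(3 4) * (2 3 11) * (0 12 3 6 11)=(0 12 3 4)(2 6 11)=[12, 1, 6, 4, 0, 5, 11, 7, 8, 9, 10, 2, 3]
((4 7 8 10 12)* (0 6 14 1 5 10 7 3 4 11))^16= ((0 6 14 1 5 10 12 11)(3 4)(7 8))^16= (14)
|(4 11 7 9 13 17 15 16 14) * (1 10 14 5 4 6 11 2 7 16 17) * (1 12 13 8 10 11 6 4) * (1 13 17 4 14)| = 14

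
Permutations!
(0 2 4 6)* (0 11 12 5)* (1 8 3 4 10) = (0 2 10 1 8 3 4 6 11 12 5) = [2, 8, 10, 4, 6, 0, 11, 7, 3, 9, 1, 12, 5]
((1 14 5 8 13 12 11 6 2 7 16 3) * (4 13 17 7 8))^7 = ((1 14 5 4 13 12 11 6 2 8 17 7 16 3))^7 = (1 6)(2 14)(3 11)(4 17)(5 8)(7 13)(12 16)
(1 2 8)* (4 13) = (1 2 8)(4 13) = [0, 2, 8, 3, 13, 5, 6, 7, 1, 9, 10, 11, 12, 4]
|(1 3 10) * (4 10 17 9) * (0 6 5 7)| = |(0 6 5 7)(1 3 17 9 4 10)| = 12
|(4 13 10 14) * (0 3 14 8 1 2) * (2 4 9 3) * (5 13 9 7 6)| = |(0 2)(1 4 9 3 14 7 6 5 13 10 8)| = 22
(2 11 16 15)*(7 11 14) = [0, 1, 14, 3, 4, 5, 6, 11, 8, 9, 10, 16, 12, 13, 7, 2, 15] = (2 14 7 11 16 15)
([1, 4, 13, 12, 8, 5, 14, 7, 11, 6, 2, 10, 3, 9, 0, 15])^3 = [8, 11, 6, 12, 10, 5, 1, 7, 2, 0, 9, 13, 3, 14, 4, 15]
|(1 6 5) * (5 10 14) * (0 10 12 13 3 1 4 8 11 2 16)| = |(0 10 14 5 4 8 11 2 16)(1 6 12 13 3)| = 45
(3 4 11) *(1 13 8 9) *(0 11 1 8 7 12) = (0 11 3 4 1 13 7 12)(8 9) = [11, 13, 2, 4, 1, 5, 6, 12, 9, 8, 10, 3, 0, 7]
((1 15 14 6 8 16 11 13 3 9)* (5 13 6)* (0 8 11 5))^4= ((0 8 16 5 13 3 9 1 15 14)(6 11))^4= (0 13 15 16 9)(1 8 3 14 5)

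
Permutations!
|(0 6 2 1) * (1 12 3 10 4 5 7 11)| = 11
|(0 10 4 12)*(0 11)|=5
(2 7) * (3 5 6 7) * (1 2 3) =(1 2)(3 5 6 7) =[0, 2, 1, 5, 4, 6, 7, 3]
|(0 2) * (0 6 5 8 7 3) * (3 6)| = 12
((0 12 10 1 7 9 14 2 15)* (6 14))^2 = (0 10 7 6 2)(1 9 14 15 12) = ((0 12 10 1 7 9 6 14 2 15))^2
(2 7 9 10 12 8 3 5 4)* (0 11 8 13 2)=(0 11 8 3 5 4)(2 7 9 10 12 13)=[11, 1, 7, 5, 0, 4, 6, 9, 3, 10, 12, 8, 13, 2]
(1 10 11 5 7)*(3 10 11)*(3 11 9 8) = (1 9 8 3 10 11 5 7) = [0, 9, 2, 10, 4, 7, 6, 1, 3, 8, 11, 5]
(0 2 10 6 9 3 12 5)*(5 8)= (0 2 10 6 9 3 12 8 5)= [2, 1, 10, 12, 4, 0, 9, 7, 5, 3, 6, 11, 8]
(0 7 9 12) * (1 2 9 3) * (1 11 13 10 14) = (0 7 3 11 13 10 14 1 2 9 12) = [7, 2, 9, 11, 4, 5, 6, 3, 8, 12, 14, 13, 0, 10, 1]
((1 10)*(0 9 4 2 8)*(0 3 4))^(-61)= (0 9)(1 10)(2 4 3 8)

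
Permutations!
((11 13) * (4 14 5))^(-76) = (4 5 14)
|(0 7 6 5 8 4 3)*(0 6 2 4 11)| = 9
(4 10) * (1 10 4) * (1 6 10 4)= (1 4)(6 10)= [0, 4, 2, 3, 1, 5, 10, 7, 8, 9, 6]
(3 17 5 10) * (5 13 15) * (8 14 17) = (3 8 14 17 13 15 5 10) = [0, 1, 2, 8, 4, 10, 6, 7, 14, 9, 3, 11, 12, 15, 17, 5, 16, 13]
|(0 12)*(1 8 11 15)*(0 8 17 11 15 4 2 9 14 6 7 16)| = |(0 12 8 15 1 17 11 4 2 9 14 6 7 16)| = 14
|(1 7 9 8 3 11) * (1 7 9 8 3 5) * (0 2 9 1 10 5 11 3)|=6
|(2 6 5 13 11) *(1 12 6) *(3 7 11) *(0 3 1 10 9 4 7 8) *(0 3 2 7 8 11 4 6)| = |(0 2 10 9 6 5 13 1 12)(3 11 7 4 8)| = 45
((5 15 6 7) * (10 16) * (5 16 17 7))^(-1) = (5 6 15)(7 17 10 16)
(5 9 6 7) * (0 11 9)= (0 11 9 6 7 5)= [11, 1, 2, 3, 4, 0, 7, 5, 8, 6, 10, 9]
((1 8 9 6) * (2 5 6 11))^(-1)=((1 8 9 11 2 5 6))^(-1)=(1 6 5 2 11 9 8)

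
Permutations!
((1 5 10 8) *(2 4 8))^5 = ((1 5 10 2 4 8))^5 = (1 8 4 2 10 5)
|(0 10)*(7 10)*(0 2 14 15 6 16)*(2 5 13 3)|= 11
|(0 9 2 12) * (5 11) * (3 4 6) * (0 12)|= |(12)(0 9 2)(3 4 6)(5 11)|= 6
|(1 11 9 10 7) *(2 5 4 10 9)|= |(1 11 2 5 4 10 7)|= 7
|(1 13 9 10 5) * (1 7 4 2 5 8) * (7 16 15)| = 30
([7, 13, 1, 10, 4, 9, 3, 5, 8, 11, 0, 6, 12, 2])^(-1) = [10, 2, 13, 6, 4, 7, 11, 0, 8, 5, 3, 9, 12, 1]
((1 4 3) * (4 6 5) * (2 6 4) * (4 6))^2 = (1 5 4)(2 3 6)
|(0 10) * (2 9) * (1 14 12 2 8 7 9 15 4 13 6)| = 24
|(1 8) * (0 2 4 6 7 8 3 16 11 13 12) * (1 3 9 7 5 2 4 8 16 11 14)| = |(0 4 6 5 2 8 3 11 13 12)(1 9 7 16 14)| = 10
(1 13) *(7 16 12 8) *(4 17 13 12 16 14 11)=(1 12 8 7 14 11 4 17 13)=[0, 12, 2, 3, 17, 5, 6, 14, 7, 9, 10, 4, 8, 1, 11, 15, 16, 13]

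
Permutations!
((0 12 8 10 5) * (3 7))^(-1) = ((0 12 8 10 5)(3 7))^(-1) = (0 5 10 8 12)(3 7)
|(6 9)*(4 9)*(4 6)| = 2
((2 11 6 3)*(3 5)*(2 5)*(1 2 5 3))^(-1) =(1 5 6 11 2)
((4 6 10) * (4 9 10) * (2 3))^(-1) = (2 3)(4 6)(9 10)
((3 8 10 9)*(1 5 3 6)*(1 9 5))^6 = (3 10)(5 8)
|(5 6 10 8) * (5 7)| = |(5 6 10 8 7)| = 5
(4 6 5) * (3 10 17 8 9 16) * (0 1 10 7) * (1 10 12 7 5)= (0 10 17 8 9 16 3 5 4 6 1 12 7)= [10, 12, 2, 5, 6, 4, 1, 0, 9, 16, 17, 11, 7, 13, 14, 15, 3, 8]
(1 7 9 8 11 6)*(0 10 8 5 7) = (0 10 8 11 6 1)(5 7 9) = [10, 0, 2, 3, 4, 7, 1, 9, 11, 5, 8, 6]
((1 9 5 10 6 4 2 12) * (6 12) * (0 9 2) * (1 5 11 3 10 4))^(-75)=(0 12 11 4 10 9 5 3)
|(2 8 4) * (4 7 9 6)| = 6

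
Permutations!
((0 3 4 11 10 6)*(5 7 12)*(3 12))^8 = ((0 12 5 7 3 4 11 10 6))^8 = (0 6 10 11 4 3 7 5 12)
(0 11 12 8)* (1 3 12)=[11, 3, 2, 12, 4, 5, 6, 7, 0, 9, 10, 1, 8]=(0 11 1 3 12 8)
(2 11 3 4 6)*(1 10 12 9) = (1 10 12 9)(2 11 3 4 6) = [0, 10, 11, 4, 6, 5, 2, 7, 8, 1, 12, 3, 9]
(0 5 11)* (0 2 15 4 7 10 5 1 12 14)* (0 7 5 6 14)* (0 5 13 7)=[1, 12, 15, 3, 13, 11, 14, 10, 8, 9, 6, 2, 5, 7, 0, 4]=(0 1 12 5 11 2 15 4 13 7 10 6 14)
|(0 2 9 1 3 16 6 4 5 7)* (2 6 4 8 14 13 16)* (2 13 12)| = 14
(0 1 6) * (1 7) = (0 7 1 6) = [7, 6, 2, 3, 4, 5, 0, 1]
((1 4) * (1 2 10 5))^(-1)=(1 5 10 2 4)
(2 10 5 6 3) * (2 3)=(2 10 5 6)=[0, 1, 10, 3, 4, 6, 2, 7, 8, 9, 5]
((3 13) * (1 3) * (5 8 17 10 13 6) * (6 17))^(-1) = ((1 3 17 10 13)(5 8 6))^(-1) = (1 13 10 17 3)(5 6 8)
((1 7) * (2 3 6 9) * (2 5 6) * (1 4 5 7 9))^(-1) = (1 6 5 4 7 9)(2 3)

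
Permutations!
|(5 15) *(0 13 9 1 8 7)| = 6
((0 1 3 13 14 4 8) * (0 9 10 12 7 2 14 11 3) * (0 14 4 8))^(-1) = (0 4 2 7 12 10 9 8 14 1)(3 11 13)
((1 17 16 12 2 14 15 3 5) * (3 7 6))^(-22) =(17)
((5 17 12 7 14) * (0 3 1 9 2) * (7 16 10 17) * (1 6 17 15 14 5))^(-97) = (0 2 9 1 14 15 10 16 12 17 6 3)(5 7)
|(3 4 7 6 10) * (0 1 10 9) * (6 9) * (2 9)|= |(0 1 10 3 4 7 2 9)|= 8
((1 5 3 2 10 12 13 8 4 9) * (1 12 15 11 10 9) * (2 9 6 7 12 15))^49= (1 2)(3 7)(4 10)(5 6)(8 11)(9 12)(13 15)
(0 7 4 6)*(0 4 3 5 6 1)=[7, 0, 2, 5, 1, 6, 4, 3]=(0 7 3 5 6 4 1)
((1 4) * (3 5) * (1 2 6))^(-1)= ((1 4 2 6)(3 5))^(-1)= (1 6 2 4)(3 5)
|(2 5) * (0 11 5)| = 4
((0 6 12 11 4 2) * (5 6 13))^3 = ((0 13 5 6 12 11 4 2))^3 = (0 6 4 13 12 2 5 11)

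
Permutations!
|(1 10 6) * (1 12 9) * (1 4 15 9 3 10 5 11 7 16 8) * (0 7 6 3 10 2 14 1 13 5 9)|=17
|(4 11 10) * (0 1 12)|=3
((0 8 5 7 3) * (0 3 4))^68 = ((0 8 5 7 4))^68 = (0 7 8 4 5)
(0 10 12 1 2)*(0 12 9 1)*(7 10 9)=(0 9 1 2 12)(7 10)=[9, 2, 12, 3, 4, 5, 6, 10, 8, 1, 7, 11, 0]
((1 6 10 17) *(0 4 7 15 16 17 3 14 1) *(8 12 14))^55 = ((0 4 7 15 16 17)(1 6 10 3 8 12 14))^55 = (0 4 7 15 16 17)(1 14 12 8 3 10 6)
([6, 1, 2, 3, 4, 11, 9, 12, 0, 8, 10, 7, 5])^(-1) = (0 8 9 6)(5 12 7 11)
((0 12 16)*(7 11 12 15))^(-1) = ((0 15 7 11 12 16))^(-1) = (0 16 12 11 7 15)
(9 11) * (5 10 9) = (5 10 9 11) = [0, 1, 2, 3, 4, 10, 6, 7, 8, 11, 9, 5]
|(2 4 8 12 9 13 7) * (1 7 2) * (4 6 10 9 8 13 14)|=|(1 7)(2 6 10 9 14 4 13)(8 12)|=14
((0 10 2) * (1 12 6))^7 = ((0 10 2)(1 12 6))^7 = (0 10 2)(1 12 6)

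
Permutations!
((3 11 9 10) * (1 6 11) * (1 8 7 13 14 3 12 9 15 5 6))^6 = (3 8 7 13 14)(5 11)(6 15)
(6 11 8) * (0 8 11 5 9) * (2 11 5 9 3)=(0 8 6 9)(2 11 5 3)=[8, 1, 11, 2, 4, 3, 9, 7, 6, 0, 10, 5]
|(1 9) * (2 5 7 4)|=4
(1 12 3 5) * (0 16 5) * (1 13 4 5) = (0 16 1 12 3)(4 5 13) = [16, 12, 2, 0, 5, 13, 6, 7, 8, 9, 10, 11, 3, 4, 14, 15, 1]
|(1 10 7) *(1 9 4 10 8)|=|(1 8)(4 10 7 9)|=4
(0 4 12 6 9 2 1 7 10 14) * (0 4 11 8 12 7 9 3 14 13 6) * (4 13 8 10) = [11, 9, 1, 14, 7, 5, 3, 4, 12, 2, 8, 10, 0, 6, 13] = (0 11 10 8 12)(1 9 2)(3 14 13 6)(4 7)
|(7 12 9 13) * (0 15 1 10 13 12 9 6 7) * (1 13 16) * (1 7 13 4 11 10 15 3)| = 13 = |(0 3 1 15 4 11 10 16 7 9 12 6 13)|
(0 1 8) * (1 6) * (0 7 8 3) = (0 6 1 3)(7 8) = [6, 3, 2, 0, 4, 5, 1, 8, 7]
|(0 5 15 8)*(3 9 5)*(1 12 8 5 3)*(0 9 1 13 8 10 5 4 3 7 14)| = 42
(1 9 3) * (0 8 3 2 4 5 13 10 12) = (0 8 3 1 9 2 4 5 13 10 12) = [8, 9, 4, 1, 5, 13, 6, 7, 3, 2, 12, 11, 0, 10]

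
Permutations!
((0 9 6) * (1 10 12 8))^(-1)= (0 6 9)(1 8 12 10)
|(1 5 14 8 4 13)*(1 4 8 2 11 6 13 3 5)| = |(2 11 6 13 4 3 5 14)| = 8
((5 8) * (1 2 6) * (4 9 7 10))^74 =((1 2 6)(4 9 7 10)(5 8))^74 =(1 6 2)(4 7)(9 10)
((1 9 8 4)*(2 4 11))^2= ((1 9 8 11 2 4))^2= (1 8 2)(4 9 11)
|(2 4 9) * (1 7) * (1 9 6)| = |(1 7 9 2 4 6)| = 6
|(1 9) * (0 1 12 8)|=5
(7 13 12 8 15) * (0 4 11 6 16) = [4, 1, 2, 3, 11, 5, 16, 13, 15, 9, 10, 6, 8, 12, 14, 7, 0] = (0 4 11 6 16)(7 13 12 8 15)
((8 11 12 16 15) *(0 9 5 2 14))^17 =(0 5 14 9 2)(8 12 15 11 16)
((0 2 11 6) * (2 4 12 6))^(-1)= (0 6 12 4)(2 11)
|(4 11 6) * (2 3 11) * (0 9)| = |(0 9)(2 3 11 6 4)| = 10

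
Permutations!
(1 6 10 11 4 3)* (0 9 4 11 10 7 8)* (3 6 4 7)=(11)(0 9 7 8)(1 4 6 3)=[9, 4, 2, 1, 6, 5, 3, 8, 0, 7, 10, 11]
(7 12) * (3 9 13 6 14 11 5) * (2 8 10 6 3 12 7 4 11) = (2 8 10 6 14)(3 9 13)(4 11 5 12) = [0, 1, 8, 9, 11, 12, 14, 7, 10, 13, 6, 5, 4, 3, 2]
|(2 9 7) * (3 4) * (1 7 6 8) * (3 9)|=8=|(1 7 2 3 4 9 6 8)|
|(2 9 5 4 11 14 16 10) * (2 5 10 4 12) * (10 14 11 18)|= 9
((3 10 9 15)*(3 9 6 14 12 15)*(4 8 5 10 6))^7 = (3 6 14 12 15 9)(4 10 5 8)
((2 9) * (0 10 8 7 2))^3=(0 7)(2 10)(8 9)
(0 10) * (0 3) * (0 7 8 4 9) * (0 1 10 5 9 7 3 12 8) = (0 5 9 1 10 12 8 4 7) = [5, 10, 2, 3, 7, 9, 6, 0, 4, 1, 12, 11, 8]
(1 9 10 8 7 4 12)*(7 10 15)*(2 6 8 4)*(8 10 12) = (1 9 15 7 2 6 10 4 8 12) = [0, 9, 6, 3, 8, 5, 10, 2, 12, 15, 4, 11, 1, 13, 14, 7]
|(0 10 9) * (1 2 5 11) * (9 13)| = |(0 10 13 9)(1 2 5 11)| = 4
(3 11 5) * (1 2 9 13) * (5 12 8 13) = (1 2 9 5 3 11 12 8 13) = [0, 2, 9, 11, 4, 3, 6, 7, 13, 5, 10, 12, 8, 1]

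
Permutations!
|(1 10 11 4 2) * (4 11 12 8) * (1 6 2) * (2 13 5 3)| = 5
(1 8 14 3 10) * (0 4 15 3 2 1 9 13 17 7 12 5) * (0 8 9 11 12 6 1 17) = (0 4 15 3 10 11 12 5 8 14 2 17 7 6 1 9 13) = [4, 9, 17, 10, 15, 8, 1, 6, 14, 13, 11, 12, 5, 0, 2, 3, 16, 7]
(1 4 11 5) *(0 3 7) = (0 3 7)(1 4 11 5) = [3, 4, 2, 7, 11, 1, 6, 0, 8, 9, 10, 5]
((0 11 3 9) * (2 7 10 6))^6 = (0 3)(2 10)(6 7)(9 11)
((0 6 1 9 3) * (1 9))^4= ((0 6 9 3))^4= (9)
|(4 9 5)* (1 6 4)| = 5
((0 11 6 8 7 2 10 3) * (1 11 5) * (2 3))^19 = (0 11 7 5 6 3 1 8)(2 10)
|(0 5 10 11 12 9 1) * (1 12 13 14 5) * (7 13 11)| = 10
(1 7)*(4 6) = [0, 7, 2, 3, 6, 5, 4, 1] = (1 7)(4 6)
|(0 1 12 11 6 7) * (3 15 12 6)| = 4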